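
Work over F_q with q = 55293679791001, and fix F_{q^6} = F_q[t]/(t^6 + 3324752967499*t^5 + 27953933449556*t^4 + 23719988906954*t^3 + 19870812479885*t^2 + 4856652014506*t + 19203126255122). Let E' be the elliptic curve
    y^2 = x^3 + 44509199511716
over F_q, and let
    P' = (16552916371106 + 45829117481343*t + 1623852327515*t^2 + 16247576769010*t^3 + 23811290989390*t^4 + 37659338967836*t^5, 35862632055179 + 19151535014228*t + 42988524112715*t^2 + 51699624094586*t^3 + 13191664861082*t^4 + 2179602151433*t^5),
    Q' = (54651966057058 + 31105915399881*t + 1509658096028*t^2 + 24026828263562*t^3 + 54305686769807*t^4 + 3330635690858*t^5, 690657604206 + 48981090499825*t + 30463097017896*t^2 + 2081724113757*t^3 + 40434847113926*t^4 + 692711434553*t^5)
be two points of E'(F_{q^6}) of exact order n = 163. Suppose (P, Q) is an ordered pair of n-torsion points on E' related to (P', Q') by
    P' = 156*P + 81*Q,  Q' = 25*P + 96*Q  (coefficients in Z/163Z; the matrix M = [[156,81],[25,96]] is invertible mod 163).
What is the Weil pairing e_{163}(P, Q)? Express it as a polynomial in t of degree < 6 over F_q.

50650369814874 + 38092620689806*t + 39933718857392*t^2 + 40423768073076*t^3 + 41043676910240*t^4 + 9887269193688*t^5

Alternating bilinearity on E[163] (values in mu_{163} in F_{55293679791001^6}) gives e(P',Q') = e(P,Q)^det(M).
det(M) mod 163 = 74; its inverse in (Z/163)^* is 152 (check: 74*152 mod 163 = 1).
Miller loop for e_{163} over F_{55293679791001^6}: bits of 163 = 10100011; 7 double steps + 3 add steps, l/v at each.
So e_{163}(P',Q') = 26666147844373 + 21969094496267*t + 1559106626394*t^2 + 12234697376893*t^3 + 9516570057761*t^4 + 23158244156015*t^5.
Raise to 152: e(P,Q) = 50650369814874 + 38092620689806*t + 39933718857392*t^2 + 40423768073076*t^3 + 41043676910240*t^4 + 9887269193688*t^5 in mu_{163}.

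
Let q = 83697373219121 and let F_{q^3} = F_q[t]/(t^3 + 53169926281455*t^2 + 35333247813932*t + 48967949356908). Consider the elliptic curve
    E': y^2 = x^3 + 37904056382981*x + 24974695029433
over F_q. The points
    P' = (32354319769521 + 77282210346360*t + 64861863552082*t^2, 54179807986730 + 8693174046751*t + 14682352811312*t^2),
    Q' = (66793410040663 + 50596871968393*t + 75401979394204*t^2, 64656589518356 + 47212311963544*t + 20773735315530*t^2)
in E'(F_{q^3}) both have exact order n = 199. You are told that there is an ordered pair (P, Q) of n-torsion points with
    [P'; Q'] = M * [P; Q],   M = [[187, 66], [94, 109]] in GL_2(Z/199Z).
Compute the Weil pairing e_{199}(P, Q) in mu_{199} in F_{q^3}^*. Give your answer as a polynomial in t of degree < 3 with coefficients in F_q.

e_{199}(aP+bQ,cP+dQ) = e_{199}(P,Q)^(ad-bc); with (a,b,c,d)=(187,66,94,109) this gives the det-199 law.
det(M) mod 199 = 50; its inverse in (Z/199)^* is 4 (check: 50*4 mod 199 = 1).
Build f_{199,P'} and f_{199,Q'} via the 8-bit ladder of 199=11000111_2; evaluate at shifted divisors; quotient in F_{83697373219121^3}.
So e_{199}(P',Q') = 32447674919077 + 37604473000091*t + 54415798132865*t^2.
Hence e(P,Q) = 5163419472889 + 61915743824647*t + 6010315659628*t^2 in F_{83697373219121^3}^*.

5163419472889 + 61915743824647*t + 6010315659628*t^2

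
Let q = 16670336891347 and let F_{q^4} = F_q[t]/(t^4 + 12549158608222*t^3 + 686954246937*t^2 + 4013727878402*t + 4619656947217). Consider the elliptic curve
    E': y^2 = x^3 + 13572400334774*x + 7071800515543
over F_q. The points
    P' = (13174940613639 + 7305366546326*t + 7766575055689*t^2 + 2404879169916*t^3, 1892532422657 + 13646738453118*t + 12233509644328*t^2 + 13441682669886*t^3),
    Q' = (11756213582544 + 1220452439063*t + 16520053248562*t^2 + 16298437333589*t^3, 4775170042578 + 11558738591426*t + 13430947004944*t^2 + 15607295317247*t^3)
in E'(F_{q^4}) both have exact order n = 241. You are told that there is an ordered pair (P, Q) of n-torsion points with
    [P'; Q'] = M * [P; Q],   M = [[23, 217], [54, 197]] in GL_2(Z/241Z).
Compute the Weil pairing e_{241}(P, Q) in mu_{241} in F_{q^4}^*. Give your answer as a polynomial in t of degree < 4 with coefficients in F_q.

e_{241}(aP+bQ,cP+dQ) = e_{241}(P,Q)^(ad-bc); with (a,b,c,d)=(23,217,54,197) this gives the det-241 law.
So e_{241}(P,Q) = e_{241}(P',Q')^{213}, since 43*213 = 1 mod 241.
n = 241 = (11110001)_2 (8 bits, wt 5); accumulate f_{241,P'}(Q'+S)/f_{241,P'}(S) along the 7-step ladder.
f_P(D_Q)/f_Q(D_P) = 2143264079944 + 986820628321*t + 16189913122099*t^2 + 16526302087130*t^3.
Finally e_{241}(P,Q) = 14975870144567 + 14767336555382*t + 11820780563145*t^2 + 10310326445056*t^3.

14975870144567 + 14767336555382*t + 11820780563145*t^2 + 10310326445056*t^3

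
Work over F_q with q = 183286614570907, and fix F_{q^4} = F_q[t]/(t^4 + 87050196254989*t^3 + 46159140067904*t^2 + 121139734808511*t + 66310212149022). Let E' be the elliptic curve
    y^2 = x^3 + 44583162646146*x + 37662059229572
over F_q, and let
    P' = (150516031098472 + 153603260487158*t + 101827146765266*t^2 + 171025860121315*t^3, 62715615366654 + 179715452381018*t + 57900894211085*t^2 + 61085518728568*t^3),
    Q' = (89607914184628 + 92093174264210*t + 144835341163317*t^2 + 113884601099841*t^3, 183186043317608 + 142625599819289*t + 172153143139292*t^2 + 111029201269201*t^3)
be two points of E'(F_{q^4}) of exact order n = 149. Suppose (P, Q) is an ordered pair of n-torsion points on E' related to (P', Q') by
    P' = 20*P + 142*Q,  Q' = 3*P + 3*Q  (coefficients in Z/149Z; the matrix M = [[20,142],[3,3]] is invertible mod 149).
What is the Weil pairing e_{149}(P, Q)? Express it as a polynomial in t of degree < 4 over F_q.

136812342335785 + 38013442896746*t + 20749366086917*t^2 + 164051751296189*t^3

e_{149}(aP+bQ,cP+dQ) = e_{149}(P,Q)^(ad-bc); with (a,b,c,d)=(20,142,3,3) this gives the det-149 law.
det(M) mod 149 = 81; its inverse in (Z/149)^* is 46 (check: 81*46 mod 149 = 1).
Build f_{149,P'} and f_{149,Q'} via the 8-bit ladder of 149=10010101_2; evaluate at shifted divisors; quotient in F_{183286614570907^4}.
f_P(D_Q)/f_Q(D_P) = 49704275175197 + 153429503107449*t + 96529423257652*t^2 + 64912121820321*t^3.
e_{149}(P,Q) = (49704275175197 + 153429503107449*t + 96529423257652*t^2 + 64912121820321*t^3)^{46} = 136812342335785 + 38013442896746*t + 20749366086917*t^2 + 164051751296189*t^3.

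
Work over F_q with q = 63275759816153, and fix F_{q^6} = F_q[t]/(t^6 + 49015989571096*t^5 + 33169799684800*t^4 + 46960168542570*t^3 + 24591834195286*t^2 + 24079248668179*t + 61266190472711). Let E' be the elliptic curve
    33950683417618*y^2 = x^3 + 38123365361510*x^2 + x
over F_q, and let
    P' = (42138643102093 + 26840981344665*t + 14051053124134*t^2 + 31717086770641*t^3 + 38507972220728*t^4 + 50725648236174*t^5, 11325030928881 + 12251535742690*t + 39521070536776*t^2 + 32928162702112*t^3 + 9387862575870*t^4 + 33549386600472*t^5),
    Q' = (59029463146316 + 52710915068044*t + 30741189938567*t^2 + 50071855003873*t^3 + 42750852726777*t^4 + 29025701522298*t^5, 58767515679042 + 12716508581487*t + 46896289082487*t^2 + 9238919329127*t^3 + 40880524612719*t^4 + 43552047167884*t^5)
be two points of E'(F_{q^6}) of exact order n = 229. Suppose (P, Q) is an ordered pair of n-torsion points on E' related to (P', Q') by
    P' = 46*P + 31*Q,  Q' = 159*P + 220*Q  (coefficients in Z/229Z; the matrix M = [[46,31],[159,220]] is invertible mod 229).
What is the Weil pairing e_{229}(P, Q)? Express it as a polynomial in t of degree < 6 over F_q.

Under M = [[46,31],[159,220]] in GL_2(Z/229), e_{229}(P',Q') = e_{229}(P,Q)^(46*220-31*159 mod 229).
det M = 46*220 - 31*159 = 5191 = 153 (mod 229); 153^{-1} = 3 (mod 229).
(x,y)|->(25596098341059x+17537897508817,25596098341059y) sends E' to y^2=x^3+25582712844224*x+55361645218276.
n = 229 = (11100101)_2 (8 bits, wt 5); accumulate f_{229,P'}(Q'+S)/f_{229,P'}(S) along the 7-step ladder.
Miller gives e_{229}(P',Q') = 31231112178271 + 34394279468480*t + 16048850266324*t^2 + 47189400983802*t^3 + 28515121383840*t^4 + 57637985238253*t^5 in F_{63275759816153^6}.
Finally e_{229}(P,Q) = 19758690891011 + 40257194090014*t + 22509974640718*t^2 + 38285111383678*t^3 + 34471452777037*t^4 + 16247984580717*t^5.

19758690891011 + 40257194090014*t + 22509974640718*t^2 + 38285111383678*t^3 + 34471452777037*t^4 + 16247984580717*t^5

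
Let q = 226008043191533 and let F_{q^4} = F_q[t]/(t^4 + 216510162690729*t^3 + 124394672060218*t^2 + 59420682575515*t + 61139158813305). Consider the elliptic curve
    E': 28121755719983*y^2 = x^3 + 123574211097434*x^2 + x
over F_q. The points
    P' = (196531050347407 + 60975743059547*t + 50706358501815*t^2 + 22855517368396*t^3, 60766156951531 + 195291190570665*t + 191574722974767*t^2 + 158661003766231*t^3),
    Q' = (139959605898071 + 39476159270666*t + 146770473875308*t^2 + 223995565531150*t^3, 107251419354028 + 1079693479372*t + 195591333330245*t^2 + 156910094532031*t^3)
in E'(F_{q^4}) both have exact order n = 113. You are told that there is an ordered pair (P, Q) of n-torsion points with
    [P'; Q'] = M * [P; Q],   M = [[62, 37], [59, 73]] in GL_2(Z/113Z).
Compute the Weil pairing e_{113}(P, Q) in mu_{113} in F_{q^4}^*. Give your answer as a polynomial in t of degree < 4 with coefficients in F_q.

Alternating bilinearity on E[113] (values in mu_{113} in F_{226008043191533^4}) gives e(P',Q') = e(P,Q)^det(M).
62*73 - 37*59 = 2343; reduced mod 113: det = 83, inverse 64.
Montgomery->Weierstrass: x_W = 109880226950175*x+213295662460958, y_W=109880226950175*y on F_{226008043191533}; lands on y^2=x^3+154793490784172*x+205004052081969.
Run Miller on y^2=x^3+154793490784172*x+205004052081969 over F_{226008043191533}: ladder 1110001 (7 bits); e = f_P(D_Q)/f_Q(D_P).
So e_{113}(P',Q') = 130427818690197 + 174614569699352*t + 109330680051787*t^2 + 60009303882262*t^3.
e_{113}(P,Q) = (130427818690197 + 174614569699352*t + 109330680051787*t^2 + 60009303882262*t^3)^{64} = 122915645248391 + 184865199330318*t + 110974681265526*t^2 + 46152308520368*t^3.

122915645248391 + 184865199330318*t + 110974681265526*t^2 + 46152308520368*t^3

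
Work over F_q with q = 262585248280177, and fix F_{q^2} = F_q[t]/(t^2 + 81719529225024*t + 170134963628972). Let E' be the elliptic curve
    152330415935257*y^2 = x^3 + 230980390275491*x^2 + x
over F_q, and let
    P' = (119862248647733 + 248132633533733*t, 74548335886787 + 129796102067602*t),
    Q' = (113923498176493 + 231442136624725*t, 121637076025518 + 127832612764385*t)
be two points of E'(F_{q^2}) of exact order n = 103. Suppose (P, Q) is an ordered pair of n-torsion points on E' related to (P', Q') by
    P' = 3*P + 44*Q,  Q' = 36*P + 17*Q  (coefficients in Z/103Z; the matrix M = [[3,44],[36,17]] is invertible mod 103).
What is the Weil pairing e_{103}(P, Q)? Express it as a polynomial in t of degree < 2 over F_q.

Alternating bilinearity on E[103] (values in mu_{103} in F_{262585248280177^2}) gives e(P',Q') = e(P,Q)^det(M).
So e_{103}(P,Q) = e_{103}(P',Q')^{43}, since 12*43 = 1 mod 103.
Undo Montgomery via alpha=203465287193903, beta=14848871277700: (a',b')=(23949862302415,76333268111069) over F_{262585248280177}.
Run Miller on y^2=x^3+23949862302415*x+76333268111069 over F_{262585248280177}: ladder 1100111 (7 bits); e = f_P(D_Q)/f_Q(D_P).
So e_{103}(P',Q') = 88009044816058 + 208850941702950*t.
Raise to 43: e(P,Q) = 217866546882550 + 161086851680410*t in mu_{103}.

217866546882550 + 161086851680410*t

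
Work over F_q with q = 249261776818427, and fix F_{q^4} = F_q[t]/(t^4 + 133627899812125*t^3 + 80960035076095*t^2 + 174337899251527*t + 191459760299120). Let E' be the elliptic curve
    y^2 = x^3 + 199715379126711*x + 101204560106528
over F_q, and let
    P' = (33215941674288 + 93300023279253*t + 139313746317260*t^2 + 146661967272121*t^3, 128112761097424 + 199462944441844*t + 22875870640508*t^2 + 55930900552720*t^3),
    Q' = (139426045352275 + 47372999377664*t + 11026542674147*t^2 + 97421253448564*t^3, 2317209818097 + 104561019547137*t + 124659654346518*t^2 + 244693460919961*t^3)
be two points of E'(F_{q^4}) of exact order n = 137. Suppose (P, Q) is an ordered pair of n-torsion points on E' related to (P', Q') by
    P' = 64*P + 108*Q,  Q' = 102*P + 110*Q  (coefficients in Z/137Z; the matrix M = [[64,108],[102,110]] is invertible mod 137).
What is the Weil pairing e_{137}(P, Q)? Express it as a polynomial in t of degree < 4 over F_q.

129411812926700 + 93788307758597*t + 12681171327562*t^2 + 183746953803222*t^3

Alternating bilinearity on E[137] (values in mu_{137} in F_{249261776818427^4}) gives e(P',Q') = e(P,Q)^det(M).
det M = 64*110 - 108*102 = -3976 = 134 (mod 137); 134^{-1} = 91 (mod 137).
Miller loop for e_{137} over F_{249261776818427^4}: bits of 137 = 10001001; 7 double steps + 2 add steps, l/v at each.
e_{137}(P',Q') = 222500521335413 + 124368103002530*t + 119490319140068*t^2 + 125592588929253*t^3.
Thus e_{137}(P,Q) = 129411812926700 + 93788307758597*t + 12681171327562*t^2 + 183746953803222*t^3.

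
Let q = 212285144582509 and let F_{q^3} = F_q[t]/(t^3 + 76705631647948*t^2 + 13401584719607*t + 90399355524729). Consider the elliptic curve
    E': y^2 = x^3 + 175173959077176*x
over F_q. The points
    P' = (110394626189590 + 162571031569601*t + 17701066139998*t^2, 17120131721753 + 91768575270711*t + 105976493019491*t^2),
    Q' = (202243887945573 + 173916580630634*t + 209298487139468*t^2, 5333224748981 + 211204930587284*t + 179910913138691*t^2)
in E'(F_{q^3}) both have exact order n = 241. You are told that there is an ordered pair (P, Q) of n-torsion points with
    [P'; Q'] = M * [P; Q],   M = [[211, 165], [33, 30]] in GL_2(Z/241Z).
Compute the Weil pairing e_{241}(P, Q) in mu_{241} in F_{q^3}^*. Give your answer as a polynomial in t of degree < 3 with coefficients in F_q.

Under M = [[211,165],[33,30]] in GL_2(Z/241), e_{241}(P',Q') = e_{241}(P,Q)^(211*30-165*33 mod 241).
det(M) mod 241 = 162; its inverse in (Z/241)^* is 61 (check: 162*61 mod 241 = 1).
n = 241 = (11110001)_2 (8 bits, wt 5); accumulate f_{241,P'}(Q'+S)/f_{241,P'}(S) along the 7-step ladder.
Result: e(P',Q') = 181821590075535 + 161335925898355*t + 70794501986613*t^2.
(181821590075535 + 161335925898355*t + 70794501986613*t^2)^{61} mod (212285144582509,f) = 107216742458191 + 49785086134094*t + 36907058281084*t^2.

107216742458191 + 49785086134094*t + 36907058281084*t^2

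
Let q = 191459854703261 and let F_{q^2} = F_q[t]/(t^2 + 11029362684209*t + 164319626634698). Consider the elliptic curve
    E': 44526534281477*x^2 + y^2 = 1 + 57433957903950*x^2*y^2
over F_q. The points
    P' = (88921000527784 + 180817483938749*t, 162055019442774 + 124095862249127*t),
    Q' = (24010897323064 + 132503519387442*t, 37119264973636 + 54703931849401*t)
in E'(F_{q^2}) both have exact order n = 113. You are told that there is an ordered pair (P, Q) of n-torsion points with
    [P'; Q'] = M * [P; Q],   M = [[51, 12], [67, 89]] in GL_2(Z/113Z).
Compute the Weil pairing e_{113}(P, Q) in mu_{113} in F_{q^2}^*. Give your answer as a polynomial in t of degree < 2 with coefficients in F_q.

e_{113}(aP+bQ,cP+dQ) = e_{113}(P,Q)^(ad-bc); with (a,b,c,d)=(51,12,67,89) this gives the det-113 law.
Hence e(P,Q) = e(P',Q')^{19} where 19 = 6^{-1} mod 113.
Map (x,y)_Ed via u=(1+y)/(1-y), v=(1+y)/((1-y)x) to Montgomery A=27171129896109,B=106192408054905; then to (a',b')=(30797711928262,177549401039483).
n = 113 = (1110001)_2 (7 bits, wt 4); accumulate f_{113,P'}(Q'+S)/f_{113,P'}(S) along the 6-step ladder.
The quotient is 49593755780264 + 66309121372470*t.
Finally e_{113}(P,Q) = 79919911806682 + 163717115037958*t.

79919911806682 + 163717115037958*t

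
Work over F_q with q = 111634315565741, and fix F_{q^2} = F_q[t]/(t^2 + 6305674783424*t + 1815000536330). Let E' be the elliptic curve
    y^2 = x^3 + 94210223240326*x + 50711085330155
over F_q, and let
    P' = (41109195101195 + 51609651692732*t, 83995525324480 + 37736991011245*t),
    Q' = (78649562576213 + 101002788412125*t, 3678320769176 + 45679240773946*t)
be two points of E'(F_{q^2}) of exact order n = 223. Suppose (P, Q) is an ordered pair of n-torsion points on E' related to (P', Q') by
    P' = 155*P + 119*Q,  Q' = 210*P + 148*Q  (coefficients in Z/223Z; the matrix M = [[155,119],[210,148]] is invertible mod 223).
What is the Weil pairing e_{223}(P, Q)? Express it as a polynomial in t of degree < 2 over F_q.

The 223-Weil pairing on E[223] over F_{111634315565741} is alternating-bilinear: e_{223}(P',Q') = e_{223}(P,Q)^det(M).
Inverting 180 mod 223: 140. Thus e_{223}(P,Q) = e(P',Q')^{140}.
Build f_{223,P'} and f_{223,Q'} via the 8-bit ladder of 223=11011111_2; evaluate at shifted divisors; quotient in F_{111634315565741^2}.
Miller gives e_{223}(P',Q') = 91312047851308 + 12002624446800*t in F_{111634315565741^2}.
Finally e_{223}(P,Q) = 94830530291983 + 27816727254144*t.

94830530291983 + 27816727254144*t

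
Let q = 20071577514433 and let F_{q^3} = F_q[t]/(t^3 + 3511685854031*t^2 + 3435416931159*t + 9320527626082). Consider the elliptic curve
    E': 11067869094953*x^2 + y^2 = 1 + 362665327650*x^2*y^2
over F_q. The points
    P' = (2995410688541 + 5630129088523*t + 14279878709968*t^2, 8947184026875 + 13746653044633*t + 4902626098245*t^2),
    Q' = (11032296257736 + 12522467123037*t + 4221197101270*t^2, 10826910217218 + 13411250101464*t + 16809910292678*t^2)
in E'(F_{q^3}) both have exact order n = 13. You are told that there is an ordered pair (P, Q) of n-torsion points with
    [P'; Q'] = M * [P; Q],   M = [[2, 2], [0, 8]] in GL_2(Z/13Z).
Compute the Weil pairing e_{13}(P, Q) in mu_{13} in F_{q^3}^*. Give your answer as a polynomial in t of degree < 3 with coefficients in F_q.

The 13-Weil pairing on E[13] over F_{20071577514433} is alternating-bilinear: e_{13}(P',Q') = e_{13}(P,Q)^det(M).
2*8 - 2*0 = 16; reduced mod 13: det = 3, inverse 9.
Edwards a_E,d_E -> Montgomery A=1110331994234,B=227060820718 -> Weierstrass 0,5819913464325 via alpha=5250351989506,beta=7694195320434.
Build f_{13,P'} and f_{13,Q'} via the 4-bit ladder of 13=1101_2; evaluate at shifted divisors; quotient in F_{20071577514433^3}.
Result: e(P',Q') = 8560807114489 + 10622269114174*t + 12861913577668*t^2.
Thus e_{13}(P,Q) = 4886875380604 + 11060647239018*t + 4225107525804*t^2.

4886875380604 + 11060647239018*t + 4225107525804*t^2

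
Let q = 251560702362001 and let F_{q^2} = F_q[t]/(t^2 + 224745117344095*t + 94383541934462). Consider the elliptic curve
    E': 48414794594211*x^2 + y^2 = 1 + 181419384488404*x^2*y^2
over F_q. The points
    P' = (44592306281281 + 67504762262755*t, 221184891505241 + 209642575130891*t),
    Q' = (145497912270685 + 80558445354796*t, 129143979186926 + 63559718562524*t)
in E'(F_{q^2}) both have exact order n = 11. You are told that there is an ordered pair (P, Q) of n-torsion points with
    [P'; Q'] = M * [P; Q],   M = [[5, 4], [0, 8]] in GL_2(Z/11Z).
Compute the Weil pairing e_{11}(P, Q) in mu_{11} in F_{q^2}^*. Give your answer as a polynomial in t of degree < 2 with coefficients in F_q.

Since e_{11}(P,P)=e_{11}(Q,Q)=1 and e_{11}(Q,P)=e_{11}(P,Q)^{-1}, expanding e_{11}(5*P + 4*Q,8*Q) leaves e(P,Q)^det(M).
det(M) mod 11 = 7; its inverse in (Z/11)^* is 8 (check: 7*8 mod 11 = 1).
Edwards a_E,d_E -> Montgomery A=12656491555205,B=79666790269345 -> Weierstrass 11773295058713,137762594498781 via alpha=247939615148770,beta=29639028116952.
Run Miller on y^2=x^3+11773295058713*x+137762594498781 over F_{251560702362001}: ladder 1011 (4 bits); e = f_P(D_Q)/f_Q(D_P).
f_P(D_Q)/f_Q(D_P) = 168831961210670 + 53595019014820*t.
Hence e(P,Q) = 50076469356410 + 66361104548837*t in F_{251560702362001^2}^*.

50076469356410 + 66361104548837*t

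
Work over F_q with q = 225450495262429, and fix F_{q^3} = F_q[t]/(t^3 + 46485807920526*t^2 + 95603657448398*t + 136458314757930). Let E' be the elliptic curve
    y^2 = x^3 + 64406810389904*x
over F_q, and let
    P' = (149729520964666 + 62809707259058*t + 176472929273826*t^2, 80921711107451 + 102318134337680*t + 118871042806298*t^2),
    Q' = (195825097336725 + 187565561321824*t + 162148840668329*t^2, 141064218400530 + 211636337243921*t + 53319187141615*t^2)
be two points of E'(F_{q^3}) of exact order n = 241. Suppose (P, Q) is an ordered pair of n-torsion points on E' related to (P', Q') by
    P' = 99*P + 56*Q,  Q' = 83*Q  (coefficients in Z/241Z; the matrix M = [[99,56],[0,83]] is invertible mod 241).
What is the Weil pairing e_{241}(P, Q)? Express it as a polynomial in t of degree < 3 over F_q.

96312339059140 + 53737282107998*t + 161852020130106*t^2

Since e_{241}(P,P)=e_{241}(Q,Q)=1 and e_{241}(Q,P)=e_{241}(P,Q)^{-1}, expanding e_{241}(99*P + 56*Q,83*Q) leaves e(P,Q)^det(M).
So e_{241}(P,Q) = e_{241}(P',Q')^{21}, since 23*21 = 1 mod 241.
Build f_{241,P'} and f_{241,Q'} via the 8-bit ladder of 241=11110001_2; evaluate at shifted divisors; quotient in F_{225450495262429^3}.
Result: e(P',Q') = 149292769594009 + 218113110235502*t + 32855877837944*t^2.
Finally e_{241}(P,Q) = 96312339059140 + 53737282107998*t + 161852020130106*t^2.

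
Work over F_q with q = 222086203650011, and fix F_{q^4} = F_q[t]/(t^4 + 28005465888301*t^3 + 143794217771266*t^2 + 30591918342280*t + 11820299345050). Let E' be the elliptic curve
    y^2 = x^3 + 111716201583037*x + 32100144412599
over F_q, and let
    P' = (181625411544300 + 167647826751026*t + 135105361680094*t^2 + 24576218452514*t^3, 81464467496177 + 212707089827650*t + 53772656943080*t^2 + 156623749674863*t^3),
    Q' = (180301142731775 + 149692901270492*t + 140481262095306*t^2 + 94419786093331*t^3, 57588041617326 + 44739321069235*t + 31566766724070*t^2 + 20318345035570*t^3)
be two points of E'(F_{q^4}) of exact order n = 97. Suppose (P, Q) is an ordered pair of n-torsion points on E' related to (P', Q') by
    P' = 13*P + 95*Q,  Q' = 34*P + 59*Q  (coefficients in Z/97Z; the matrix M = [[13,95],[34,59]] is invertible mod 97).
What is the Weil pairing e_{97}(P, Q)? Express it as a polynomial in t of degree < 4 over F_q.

e_{97}(aP+bQ,cP+dQ) = e_{97}(P,Q)^(ad-bc); with (a,b,c,d)=(13,95,34,59) this gives the det-97 law.
Hence e(P,Q) = e(P',Q')^{74} where 74 = 59^{-1} mod 97.
Miller loop for e_{97} over F_{222086203650011^4}: bits of 97 = 1100001; 6 double steps + 2 add steps, l/v at each.
So e_{97}(P',Q') = 197454659015297 + 72595169131590*t + 136812224984423*t^2 + 423783263464*t^3.
Raise to 74: e(P,Q) = 10601169370550 + 208775458592014*t + 25916595224520*t^2 + 36298086271764*t^3 in mu_{97}.

10601169370550 + 208775458592014*t + 25916595224520*t^2 + 36298086271764*t^3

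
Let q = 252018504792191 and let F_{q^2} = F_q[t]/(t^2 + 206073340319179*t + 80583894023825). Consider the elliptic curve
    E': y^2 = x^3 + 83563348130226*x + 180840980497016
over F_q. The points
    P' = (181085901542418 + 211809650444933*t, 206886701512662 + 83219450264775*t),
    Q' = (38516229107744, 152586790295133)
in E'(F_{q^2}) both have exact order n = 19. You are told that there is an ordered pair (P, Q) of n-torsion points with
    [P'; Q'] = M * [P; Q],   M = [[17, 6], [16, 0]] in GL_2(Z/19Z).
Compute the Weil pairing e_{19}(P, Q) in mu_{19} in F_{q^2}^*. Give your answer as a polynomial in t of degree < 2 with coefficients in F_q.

17041341538570 + 210057860726965*t

Under M = [[17,6],[16,0]] in GL_2(Z/19), e_{19}(P',Q') = e_{19}(P,Q)^(17*0-6*16 mod 19).
Hence e(P,Q) = e(P',Q')^{18} where 18 = 18^{-1} mod 19.
Run Miller on y^2=x^3+83563348130226*x+180840980497016 over F_{252018504792191}: ladder 10011 (5 bits); e = f_P(D_Q)/f_Q(D_P).
Miller gives e_{19}(P',Q') = 33239153361914 + 41960644065226*t in F_{252018504792191^2}.
Hence e(P,Q) = 17041341538570 + 210057860726965*t in F_{252018504792191^2}^*.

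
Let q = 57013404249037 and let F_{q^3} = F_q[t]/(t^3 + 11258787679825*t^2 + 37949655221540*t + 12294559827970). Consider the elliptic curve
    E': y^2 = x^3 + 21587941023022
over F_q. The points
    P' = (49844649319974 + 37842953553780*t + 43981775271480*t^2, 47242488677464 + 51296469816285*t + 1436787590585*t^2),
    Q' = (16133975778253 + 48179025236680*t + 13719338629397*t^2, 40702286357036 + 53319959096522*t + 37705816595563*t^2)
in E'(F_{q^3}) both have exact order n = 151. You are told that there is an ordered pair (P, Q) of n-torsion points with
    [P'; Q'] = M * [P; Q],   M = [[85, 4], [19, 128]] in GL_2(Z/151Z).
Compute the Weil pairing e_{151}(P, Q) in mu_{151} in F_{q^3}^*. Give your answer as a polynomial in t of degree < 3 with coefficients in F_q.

Alternating bilinearity on E[151] (values in mu_{151} in F_{57013404249037^3}) gives e(P',Q') = e(P,Q)^det(M).
Hence e(P,Q) = e(P',Q')^{131} where 131 = 83^{-1} mod 151.
Double-and-add over 10010111: 8-1 doublings, 5-1 additions; each step l_{T,T}/v_{2T} or l_{T,P'}/v at Q'+S for random S.
e_{151}(P',Q') = 24060766479557 + 56512707289228*t + 34789464414385*t^2.
Thus e_{151}(P,Q) = 42484487054340 + 55077199166338*t + 9014451656889*t^2.

42484487054340 + 55077199166338*t + 9014451656889*t^2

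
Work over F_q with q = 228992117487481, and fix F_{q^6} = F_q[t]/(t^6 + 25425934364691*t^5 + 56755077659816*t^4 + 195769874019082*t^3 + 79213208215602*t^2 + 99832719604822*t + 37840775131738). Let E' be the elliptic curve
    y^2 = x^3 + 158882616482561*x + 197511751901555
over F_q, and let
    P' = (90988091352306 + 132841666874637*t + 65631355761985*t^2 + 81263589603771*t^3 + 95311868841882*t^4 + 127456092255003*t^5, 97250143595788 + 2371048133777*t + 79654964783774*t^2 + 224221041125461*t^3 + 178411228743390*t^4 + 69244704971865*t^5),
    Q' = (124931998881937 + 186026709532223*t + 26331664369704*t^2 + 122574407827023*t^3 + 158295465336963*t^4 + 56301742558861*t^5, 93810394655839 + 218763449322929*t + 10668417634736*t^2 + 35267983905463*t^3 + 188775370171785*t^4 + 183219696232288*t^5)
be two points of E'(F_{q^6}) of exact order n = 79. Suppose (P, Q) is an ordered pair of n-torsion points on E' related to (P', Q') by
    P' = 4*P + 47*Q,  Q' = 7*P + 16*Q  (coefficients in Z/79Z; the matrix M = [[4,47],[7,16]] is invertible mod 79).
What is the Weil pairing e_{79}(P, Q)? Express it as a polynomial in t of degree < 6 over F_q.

88749918017936 + 66714845612056*t + 71782044450095*t^2 + 47801186410795*t^3 + 65794296600879*t^4 + 217754856634445*t^5

e_{79}(aP+bQ,cP+dQ) = e_{79}(P,Q)^(ad-bc); with (a,b,c,d)=(4,47,7,16) this gives the det-79 law.
det(M) mod 79 = 51; its inverse in (Z/79)^* is 31 (check: 51*31 mod 79 = 1).
7-bit Miller (1001111) on E'/F_{228992117487481} with a'=158882616482561, b'=197511751901555: accumulate tangent/chord ratios at Q'+S and P'+S'.
Result: e(P',Q') = 162174976892252 + 24612248609221*t + 100160210093925*t^2 + 119371090119938*t^3 + 188921249422265*t^4 + 78371677554531*t^5.
e_{79}(P,Q) = (162174976892252 + 24612248609221*t + 100160210093925*t^2 + 119371090119938*t^3 + 188921249422265*t^4 + 78371677554531*t^5)^{31} = 88749918017936 + 66714845612056*t + 71782044450095*t^2 + 47801186410795*t^3 + 65794296600879*t^4 + 217754856634445*t^5.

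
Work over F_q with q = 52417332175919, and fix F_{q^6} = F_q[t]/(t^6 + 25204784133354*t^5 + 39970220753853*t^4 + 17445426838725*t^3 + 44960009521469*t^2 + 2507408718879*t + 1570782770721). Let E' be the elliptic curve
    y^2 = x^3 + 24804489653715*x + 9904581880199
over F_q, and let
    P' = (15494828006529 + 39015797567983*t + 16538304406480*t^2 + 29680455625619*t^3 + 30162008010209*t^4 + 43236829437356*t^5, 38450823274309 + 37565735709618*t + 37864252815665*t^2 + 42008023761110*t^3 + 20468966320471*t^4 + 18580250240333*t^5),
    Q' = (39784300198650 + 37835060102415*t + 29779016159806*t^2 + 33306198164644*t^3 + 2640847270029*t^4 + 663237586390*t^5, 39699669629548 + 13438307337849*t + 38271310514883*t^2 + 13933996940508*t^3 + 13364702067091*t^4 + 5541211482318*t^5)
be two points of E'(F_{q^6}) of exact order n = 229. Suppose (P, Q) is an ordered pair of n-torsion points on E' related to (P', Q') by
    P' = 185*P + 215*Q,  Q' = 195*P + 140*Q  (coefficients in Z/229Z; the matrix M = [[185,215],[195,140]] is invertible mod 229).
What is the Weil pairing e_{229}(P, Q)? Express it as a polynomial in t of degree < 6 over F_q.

Under M = [[185,215],[195,140]] in GL_2(Z/229), e_{229}(P',Q') = e_{229}(P,Q)^(185*140-215*195 mod 229).
det(M) mod 229 = 5; its inverse in (Z/229)^* is 46 (check: 5*46 mod 229 = 1).
8-bit Miller (11100101) on E'/F_{52417332175919} with a'=24804489653715, b'=9904581880199: accumulate tangent/chord ratios at Q'+S and P'+S'.
e_{229}(P',Q') = 49337560539592 + 24664868523175*t + 1323272949622*t^2 + 30540397728081*t^3 + 46443499658978*t^4 + 46210841163800*t^5.
Raise to 46: e(P,Q) = 36223599088579 + 33175214224992*t + 5683920932458*t^2 + 34685207341573*t^3 + 9945206097239*t^4 + 27981154661240*t^5 in mu_{229}.

36223599088579 + 33175214224992*t + 5683920932458*t^2 + 34685207341573*t^3 + 9945206097239*t^4 + 27981154661240*t^5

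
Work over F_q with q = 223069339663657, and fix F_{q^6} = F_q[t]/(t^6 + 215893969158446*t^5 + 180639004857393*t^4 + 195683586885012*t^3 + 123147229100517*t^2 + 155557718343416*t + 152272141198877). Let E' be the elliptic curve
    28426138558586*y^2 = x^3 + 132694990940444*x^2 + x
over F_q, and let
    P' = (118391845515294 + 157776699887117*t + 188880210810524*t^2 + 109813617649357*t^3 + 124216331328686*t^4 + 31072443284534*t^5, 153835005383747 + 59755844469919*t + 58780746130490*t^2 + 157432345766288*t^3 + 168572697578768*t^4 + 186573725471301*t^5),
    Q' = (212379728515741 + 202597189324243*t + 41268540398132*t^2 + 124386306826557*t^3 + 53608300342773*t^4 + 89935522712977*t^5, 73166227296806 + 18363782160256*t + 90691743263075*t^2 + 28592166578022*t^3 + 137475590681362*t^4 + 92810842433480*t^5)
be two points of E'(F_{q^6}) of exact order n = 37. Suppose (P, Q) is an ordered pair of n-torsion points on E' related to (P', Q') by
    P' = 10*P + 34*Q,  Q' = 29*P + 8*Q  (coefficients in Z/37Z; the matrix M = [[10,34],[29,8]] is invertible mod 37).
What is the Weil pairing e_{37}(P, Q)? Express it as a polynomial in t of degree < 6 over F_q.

46606961863636 + 98744152923246*t + 69092777137711*t^2 + 63823610172710*t^3 + 191559818724654*t^4 + 131642754828054*t^5

e_{37}(aP+bQ,cP+dQ) = e_{37}(P,Q)^(ad-bc); with (a,b,c,d)=(10,34,29,8) this gives the det-37 law.
det(M) mod 37 = 19; its inverse in (Z/37)^* is 2 (check: 19*2 mod 37 = 1).
(x,y)|->(12298720198691x+144494792119699,12298720198691y) sends E' to y^2=x^3+157120078547020*x+142732584866754.
6-bit Miller (100101) on E'/F_{223069339663657} with a'=157120078547020, b'=142732584866754: accumulate tangent/chord ratios at Q'+S and P'+S'.
Result: e(P',Q') = 40771831145755 + 148464338434240*t + 104577254338468*t^2 + 221388958544062*t^3 + 143570174294895*t^4 + 222307842257003*t^5.
Thus e_{37}(P,Q) = 46606961863636 + 98744152923246*t + 69092777137711*t^2 + 63823610172710*t^3 + 191559818724654*t^4 + 131642754828054*t^5.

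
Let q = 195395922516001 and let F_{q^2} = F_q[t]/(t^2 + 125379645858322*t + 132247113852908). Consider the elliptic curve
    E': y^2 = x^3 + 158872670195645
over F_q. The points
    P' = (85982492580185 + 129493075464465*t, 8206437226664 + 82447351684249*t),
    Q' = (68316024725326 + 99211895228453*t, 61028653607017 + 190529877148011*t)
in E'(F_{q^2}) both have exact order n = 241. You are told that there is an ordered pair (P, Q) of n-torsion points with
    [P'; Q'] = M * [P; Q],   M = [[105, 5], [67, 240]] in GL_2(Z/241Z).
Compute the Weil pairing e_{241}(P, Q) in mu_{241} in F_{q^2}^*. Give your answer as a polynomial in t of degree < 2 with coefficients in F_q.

176753073830605 + 15326822799383*t

The 241-Weil pairing on E[241] over F_{195395922516001} is alternating-bilinear: e_{241}(P',Q') = e_{241}(P,Q)^det(M).
Inverting 42 mod 241: 132. Thus e_{241}(P,Q) = e(P',Q')^{132}.
n = 241 = (11110001)_2 (8 bits, wt 5); accumulate f_{241,P'}(Q'+S)/f_{241,P'}(S) along the 7-step ladder.
Result: e(P',Q') = 114238188275629 + 8550508620383*t.
(114238188275629 + 8550508620383*t)^{132} mod (195395922516001,f) = 176753073830605 + 15326822799383*t.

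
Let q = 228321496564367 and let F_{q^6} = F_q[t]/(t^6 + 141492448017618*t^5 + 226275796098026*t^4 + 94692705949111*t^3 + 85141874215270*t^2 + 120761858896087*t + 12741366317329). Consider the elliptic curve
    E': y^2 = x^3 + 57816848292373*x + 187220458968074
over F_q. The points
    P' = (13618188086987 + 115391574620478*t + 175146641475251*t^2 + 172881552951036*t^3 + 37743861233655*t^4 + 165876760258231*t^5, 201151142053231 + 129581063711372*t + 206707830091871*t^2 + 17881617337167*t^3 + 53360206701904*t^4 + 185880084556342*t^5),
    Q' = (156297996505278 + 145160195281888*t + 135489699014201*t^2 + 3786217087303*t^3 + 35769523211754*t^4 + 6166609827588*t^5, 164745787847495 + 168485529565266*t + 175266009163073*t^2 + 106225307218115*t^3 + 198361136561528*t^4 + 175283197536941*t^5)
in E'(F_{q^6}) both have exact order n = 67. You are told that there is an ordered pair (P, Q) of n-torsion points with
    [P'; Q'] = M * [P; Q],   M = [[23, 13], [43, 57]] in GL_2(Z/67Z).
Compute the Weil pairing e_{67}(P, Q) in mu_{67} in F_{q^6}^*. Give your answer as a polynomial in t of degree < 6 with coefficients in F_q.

82142399788393 + 33440950770165*t + 114837601085346*t^2 + 65577508270854*t^3 + 30651943615956*t^4 + 157006037058637*t^5

Under M = [[23,13],[43,57]] in GL_2(Z/67), e_{67}(P',Q') = e_{67}(P,Q)^(23*57-13*43 mod 67).
Inverting 15 mod 67: 9. Thus e_{67}(P,Q) = e(P',Q')^{9}.
7-bit Miller (1000011) on E'/F_{228321496564367} with a'=57816848292373, b'=187220458968074: accumulate tangent/chord ratios at Q'+S and P'+S'.
The quotient is 195106035817567 + 13925890687516*t + 223961945296741*t^2 + 173953091827534*t^3 + 169190956915751*t^4 + 62105171076607*t^5.
Hence e(P,Q) = 82142399788393 + 33440950770165*t + 114837601085346*t^2 + 65577508270854*t^3 + 30651943615956*t^4 + 157006037058637*t^5 in F_{228321496564367^6}^*.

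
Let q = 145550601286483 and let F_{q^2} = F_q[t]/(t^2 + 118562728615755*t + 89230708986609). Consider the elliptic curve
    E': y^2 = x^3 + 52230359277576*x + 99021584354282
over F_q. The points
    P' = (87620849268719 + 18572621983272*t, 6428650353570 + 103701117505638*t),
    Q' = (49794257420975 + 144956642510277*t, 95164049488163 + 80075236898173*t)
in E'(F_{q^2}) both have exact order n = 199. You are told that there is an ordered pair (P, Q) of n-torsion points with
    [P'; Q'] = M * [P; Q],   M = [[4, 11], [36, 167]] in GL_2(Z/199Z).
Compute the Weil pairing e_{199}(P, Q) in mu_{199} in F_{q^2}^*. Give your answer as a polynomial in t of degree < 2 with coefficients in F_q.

127154031885097 + 54700161353832*t

Since e_{199}(P,P)=e_{199}(Q,Q)=1 and e_{199}(Q,P)=e_{199}(P,Q)^{-1}, expanding e_{199}(4*P + 11*Q,36*P + 167*Q) leaves e(P,Q)^det(M).
4*167 - 11*36 = 272; reduced mod 199: det = 73, inverse 30.
n = 199 = (11000111)_2 (8 bits, wt 5); accumulate f_{199,P'}(Q'+S)/f_{199,P'}(S) along the 7-step ladder.
Result: e(P',Q') = 23082190057344 + 20536827604851*t.
Thus e_{199}(P,Q) = 127154031885097 + 54700161353832*t.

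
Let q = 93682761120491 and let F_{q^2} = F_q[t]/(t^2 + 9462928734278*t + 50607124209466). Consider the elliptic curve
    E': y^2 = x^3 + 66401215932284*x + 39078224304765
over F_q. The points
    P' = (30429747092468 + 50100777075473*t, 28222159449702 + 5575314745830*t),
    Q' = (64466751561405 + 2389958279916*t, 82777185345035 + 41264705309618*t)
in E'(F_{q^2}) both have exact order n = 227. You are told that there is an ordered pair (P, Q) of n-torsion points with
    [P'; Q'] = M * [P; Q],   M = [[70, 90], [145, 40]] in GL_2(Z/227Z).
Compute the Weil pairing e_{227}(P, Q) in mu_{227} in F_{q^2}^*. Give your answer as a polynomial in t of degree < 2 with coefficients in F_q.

32221348053240 + 22901414961625*t

Under M = [[70,90],[145,40]] in GL_2(Z/227), e_{227}(P',Q') = e_{227}(P,Q)^(70*40-90*145 mod 227).
So e_{227}(P,Q) = e_{227}(P',Q')^{214}, since 192*214 = 1 mod 227.
Double-and-add over 11100011: 8-1 doublings, 5-1 additions; each step l_{T,T}/v_{2T} or l_{T,P'}/v at Q'+S for random S.
e_{227}(P',Q') = 59068544417660 + 83799756895777*t.
Finally e_{227}(P,Q) = 32221348053240 + 22901414961625*t.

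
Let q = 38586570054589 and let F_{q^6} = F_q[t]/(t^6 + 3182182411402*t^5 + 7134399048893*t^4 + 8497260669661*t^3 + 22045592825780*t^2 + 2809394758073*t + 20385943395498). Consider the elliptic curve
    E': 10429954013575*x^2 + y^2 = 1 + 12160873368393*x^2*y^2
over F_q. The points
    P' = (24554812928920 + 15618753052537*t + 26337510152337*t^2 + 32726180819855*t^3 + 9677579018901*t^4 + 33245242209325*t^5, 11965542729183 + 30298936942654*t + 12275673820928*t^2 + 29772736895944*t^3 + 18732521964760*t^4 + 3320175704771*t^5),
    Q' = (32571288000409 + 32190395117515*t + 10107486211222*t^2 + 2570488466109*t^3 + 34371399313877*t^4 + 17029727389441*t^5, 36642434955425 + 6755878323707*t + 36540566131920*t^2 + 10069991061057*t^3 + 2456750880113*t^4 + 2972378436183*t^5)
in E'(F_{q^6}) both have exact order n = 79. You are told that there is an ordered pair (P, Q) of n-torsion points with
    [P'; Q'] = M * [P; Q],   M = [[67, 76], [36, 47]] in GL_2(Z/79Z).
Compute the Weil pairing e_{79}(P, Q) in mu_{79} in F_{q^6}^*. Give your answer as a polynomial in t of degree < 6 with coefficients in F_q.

e_{79}(aP+bQ,cP+dQ) = e_{79}(P,Q)^(ad-bc); with (a,b,c,d)=(67,76,36,47) this gives the det-79 law.
67*47 - 76*36 = 413; reduced mod 79: det = 18, inverse 22.
Map (x,y)_Ed via u=(1+y)/(1-y), v=(1+y)/((1-y)x) to Montgomery A=38426070104385,B=10205205508178; then to (a',b')=(7751787391105,8900173761181).
7-bit Miller (1001111) on E'/F_{38586570054589} with a'=7751787391105, b'=8900173761181: accumulate tangent/chord ratios at Q'+S and P'+S'.
Result: e(P',Q') = 8990056821998 + 35118251783794*t + 2881722170591*t^2 + 29590001844447*t^3 + 31535161639929*t^4 + 35996589253742*t^5.
e_{79}(P,Q) = (8990056821998 + 35118251783794*t + 2881722170591*t^2 + 29590001844447*t^3 + 31535161639929*t^4 + 35996589253742*t^5)^{22} = 23559593732941 + 34347812464942*t + 12144167780950*t^2 + 1156757176989*t^3 + 667920140025*t^4 + 38105557080146*t^5.

23559593732941 + 34347812464942*t + 12144167780950*t^2 + 1156757176989*t^3 + 667920140025*t^4 + 38105557080146*t^5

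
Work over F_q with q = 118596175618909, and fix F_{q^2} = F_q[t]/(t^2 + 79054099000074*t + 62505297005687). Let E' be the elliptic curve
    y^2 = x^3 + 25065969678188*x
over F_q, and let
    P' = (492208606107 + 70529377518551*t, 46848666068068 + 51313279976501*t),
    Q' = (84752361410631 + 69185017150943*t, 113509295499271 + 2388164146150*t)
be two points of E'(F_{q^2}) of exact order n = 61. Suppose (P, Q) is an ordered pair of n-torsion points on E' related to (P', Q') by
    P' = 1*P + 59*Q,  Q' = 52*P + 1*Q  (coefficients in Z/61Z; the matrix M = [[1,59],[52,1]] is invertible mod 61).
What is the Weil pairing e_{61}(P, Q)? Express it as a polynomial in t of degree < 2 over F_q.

e_{61}(aP+bQ,cP+dQ) = e_{61}(P,Q)^(ad-bc); with (a,b,c,d)=(1,59,52,1) this gives the det-61 law.
Hence e(P,Q) = e(P',Q')^{43} where 43 = 44^{-1} mod 61.
n = 61 = (111101)_2 (6 bits, wt 5); accumulate f_{61,P'}(Q'+S)/f_{61,P'}(S) along the 5-step ladder.
Result: e(P',Q') = 67580158268612 + 105200232599473*t.
Thus e_{61}(P,Q) = 100862941187978 + 26011787964870*t.

100862941187978 + 26011787964870*t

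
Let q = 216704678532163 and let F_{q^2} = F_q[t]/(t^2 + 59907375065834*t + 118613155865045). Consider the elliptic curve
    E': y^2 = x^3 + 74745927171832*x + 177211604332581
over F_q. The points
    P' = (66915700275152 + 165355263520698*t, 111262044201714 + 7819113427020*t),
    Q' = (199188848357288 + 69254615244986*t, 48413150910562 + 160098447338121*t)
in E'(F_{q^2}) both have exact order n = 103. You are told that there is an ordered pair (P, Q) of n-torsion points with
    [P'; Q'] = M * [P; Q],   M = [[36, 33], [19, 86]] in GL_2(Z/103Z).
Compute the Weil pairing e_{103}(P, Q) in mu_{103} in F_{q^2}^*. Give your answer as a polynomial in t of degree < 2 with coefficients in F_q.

189424369846419 + 211868113301904*t

Alternating bilinearity on E[103] (values in mu_{103} in F_{216704678532163^2}) gives e(P',Q') = e(P,Q)^det(M).
Hence e(P,Q) = e(P',Q')^{34} where 34 = 100^{-1} mod 103.
Double-and-add over 1100111: 7-1 doublings, 5-1 additions; each step l_{T,T}/v_{2T} or l_{T,P'}/v at Q'+S for random S.
So e_{103}(P',Q') = 19663753482389 + 153675183578273*t.
e_{103}(P,Q) = (19663753482389 + 153675183578273*t)^{34} = 189424369846419 + 211868113301904*t.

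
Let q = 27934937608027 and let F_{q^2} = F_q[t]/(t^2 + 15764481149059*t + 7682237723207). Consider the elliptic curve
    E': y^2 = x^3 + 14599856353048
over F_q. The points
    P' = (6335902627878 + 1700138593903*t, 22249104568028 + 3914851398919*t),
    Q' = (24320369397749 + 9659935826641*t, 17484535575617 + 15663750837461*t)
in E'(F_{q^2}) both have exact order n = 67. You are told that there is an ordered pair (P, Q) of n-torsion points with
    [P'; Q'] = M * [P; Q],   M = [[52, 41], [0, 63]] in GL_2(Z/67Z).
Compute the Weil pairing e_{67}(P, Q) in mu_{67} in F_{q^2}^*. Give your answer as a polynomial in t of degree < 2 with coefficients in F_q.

5468626716930 + 16323187275756*t

Under M = [[52,41],[0,63]] in GL_2(Z/67), e_{67}(P',Q') = e_{67}(P,Q)^(52*63-41*0 mod 67).
det(M) mod 67 = 60; its inverse in (Z/67)^* is 19 (check: 60*19 mod 67 = 1).
Build f_{67,P'} and f_{67,Q'} via the 7-bit ladder of 67=1000011_2; evaluate at shifted divisors; quotient in F_{27934937608027^2}.
e_{67}(P',Q') = 13239951541334 + 75780018580*t.
Thus e_{67}(P,Q) = 5468626716930 + 16323187275756*t.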